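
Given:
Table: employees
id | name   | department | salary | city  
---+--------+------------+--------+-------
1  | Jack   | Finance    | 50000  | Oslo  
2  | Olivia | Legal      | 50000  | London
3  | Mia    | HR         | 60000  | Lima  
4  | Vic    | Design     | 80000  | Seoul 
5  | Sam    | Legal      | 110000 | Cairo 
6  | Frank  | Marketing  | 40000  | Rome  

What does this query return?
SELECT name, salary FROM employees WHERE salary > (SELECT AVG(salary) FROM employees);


Subquery: AVG(salary) = 65000.0
Filtering: salary > 65000.0
  Vic (80000) -> MATCH
  Sam (110000) -> MATCH


2 rows:
Vic, 80000
Sam, 110000


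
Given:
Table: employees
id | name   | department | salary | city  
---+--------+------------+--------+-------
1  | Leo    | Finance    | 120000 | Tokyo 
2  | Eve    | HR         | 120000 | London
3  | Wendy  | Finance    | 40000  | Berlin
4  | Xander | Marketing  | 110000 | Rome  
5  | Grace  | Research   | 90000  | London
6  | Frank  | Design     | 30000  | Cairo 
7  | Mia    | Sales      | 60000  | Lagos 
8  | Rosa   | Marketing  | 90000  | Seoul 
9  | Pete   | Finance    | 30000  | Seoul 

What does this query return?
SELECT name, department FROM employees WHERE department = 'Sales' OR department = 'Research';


Filtering: department = 'Sales' OR 'Research'
Matching: 2 rows

2 rows:
Grace, Research
Mia, Sales


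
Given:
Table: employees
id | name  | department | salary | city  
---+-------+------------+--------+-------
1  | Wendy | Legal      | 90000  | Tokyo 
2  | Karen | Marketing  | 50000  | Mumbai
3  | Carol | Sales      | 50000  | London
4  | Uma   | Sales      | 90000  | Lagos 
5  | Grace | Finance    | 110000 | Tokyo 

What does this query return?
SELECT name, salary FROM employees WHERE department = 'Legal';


Filtering: department = 'Legal'
Matching rows: 1

1 rows:
Wendy, 90000


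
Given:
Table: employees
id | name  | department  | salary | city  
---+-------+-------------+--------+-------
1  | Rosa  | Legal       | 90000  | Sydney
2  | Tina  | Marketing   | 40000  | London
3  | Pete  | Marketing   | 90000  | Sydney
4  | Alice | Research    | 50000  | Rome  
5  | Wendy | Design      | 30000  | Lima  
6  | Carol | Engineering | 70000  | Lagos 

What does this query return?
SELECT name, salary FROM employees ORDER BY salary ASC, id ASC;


Sorting by salary ASC, then id ASC for ties

6 rows:
Wendy, 30000
Tina, 40000
Alice, 50000
Carol, 70000
Rosa, 90000
Pete, 90000


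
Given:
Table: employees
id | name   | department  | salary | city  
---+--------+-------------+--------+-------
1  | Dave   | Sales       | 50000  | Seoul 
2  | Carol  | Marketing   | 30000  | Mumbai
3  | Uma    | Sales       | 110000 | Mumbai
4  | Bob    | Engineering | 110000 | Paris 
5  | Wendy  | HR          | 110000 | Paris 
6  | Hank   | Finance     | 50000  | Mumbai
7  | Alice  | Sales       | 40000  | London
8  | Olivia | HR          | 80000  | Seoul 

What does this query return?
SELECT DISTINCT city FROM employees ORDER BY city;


All 'city' values (row order): Seoul, Mumbai, Mumbai, Paris, Paris, Mumbai, London, Seoul
Removing duplicates leaves 4 unique value(s).

4 values:
London
Mumbai
Paris
Seoul


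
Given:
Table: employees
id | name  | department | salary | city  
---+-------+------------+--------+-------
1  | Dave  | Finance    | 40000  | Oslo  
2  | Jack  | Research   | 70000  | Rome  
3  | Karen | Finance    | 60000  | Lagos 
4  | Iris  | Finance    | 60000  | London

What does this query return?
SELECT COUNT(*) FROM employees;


COUNT(*) counts all rows

4


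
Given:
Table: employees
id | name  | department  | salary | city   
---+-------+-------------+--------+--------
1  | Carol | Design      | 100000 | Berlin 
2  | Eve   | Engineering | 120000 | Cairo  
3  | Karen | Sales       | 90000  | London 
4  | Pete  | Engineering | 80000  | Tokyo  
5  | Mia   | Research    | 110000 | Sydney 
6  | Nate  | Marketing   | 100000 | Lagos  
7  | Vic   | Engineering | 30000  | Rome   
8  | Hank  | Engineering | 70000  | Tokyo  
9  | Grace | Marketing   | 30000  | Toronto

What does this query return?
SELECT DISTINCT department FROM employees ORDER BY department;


All 'department' values (row order): Design, Engineering, Sales, Engineering, Research, Marketing, Engineering, Engineering, Marketing
Removing duplicates leaves 5 unique value(s).

5 values:
Design
Engineering
Marketing
Research
Sales


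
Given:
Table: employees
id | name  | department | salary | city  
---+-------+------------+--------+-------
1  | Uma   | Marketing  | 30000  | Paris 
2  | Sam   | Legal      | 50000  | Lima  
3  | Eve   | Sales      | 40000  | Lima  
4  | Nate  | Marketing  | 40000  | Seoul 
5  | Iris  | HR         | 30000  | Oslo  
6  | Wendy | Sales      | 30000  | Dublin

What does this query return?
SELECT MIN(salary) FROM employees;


Salaries: 30000, 50000, 40000, 40000, 30000, 30000
MIN = 30000

30000


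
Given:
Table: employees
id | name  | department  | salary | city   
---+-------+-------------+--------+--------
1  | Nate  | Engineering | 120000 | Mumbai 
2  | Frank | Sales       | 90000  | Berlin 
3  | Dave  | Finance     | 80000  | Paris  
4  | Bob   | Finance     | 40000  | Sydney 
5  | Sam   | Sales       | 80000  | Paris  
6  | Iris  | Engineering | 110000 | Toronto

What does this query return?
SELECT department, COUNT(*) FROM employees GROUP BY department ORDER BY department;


Assigning each row to its department group:
  Nate -> Engineering
  Frank -> Sales
  Dave -> Finance
  Bob -> Finance
  Sam -> Sales
  Iris -> Engineering


3 groups:
Engineering, 2
Finance, 2
Sales, 2


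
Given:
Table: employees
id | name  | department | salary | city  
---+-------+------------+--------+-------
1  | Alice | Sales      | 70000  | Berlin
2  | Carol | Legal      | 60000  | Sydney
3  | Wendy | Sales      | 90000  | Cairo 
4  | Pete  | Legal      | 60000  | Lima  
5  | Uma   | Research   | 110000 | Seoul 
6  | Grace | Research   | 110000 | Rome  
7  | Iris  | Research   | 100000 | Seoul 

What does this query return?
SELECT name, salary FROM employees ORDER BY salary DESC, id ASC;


Sorting by salary DESC, then id ASC for ties

7 rows:
Uma, 110000
Grace, 110000
Iris, 100000
Wendy, 90000
Alice, 70000
Carol, 60000
Pete, 60000


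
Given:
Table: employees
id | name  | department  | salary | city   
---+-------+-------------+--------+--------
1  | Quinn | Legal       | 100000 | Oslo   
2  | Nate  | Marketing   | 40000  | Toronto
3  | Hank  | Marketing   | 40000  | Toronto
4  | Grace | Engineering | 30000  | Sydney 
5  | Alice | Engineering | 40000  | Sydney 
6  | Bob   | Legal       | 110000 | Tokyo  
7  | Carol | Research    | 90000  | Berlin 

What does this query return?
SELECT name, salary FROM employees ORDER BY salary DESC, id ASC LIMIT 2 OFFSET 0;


Sort by salary DESC (id ASC tiebreak), then skip 0 and take 2
Rows 1 through 2

2 rows:
Bob, 110000
Quinn, 100000


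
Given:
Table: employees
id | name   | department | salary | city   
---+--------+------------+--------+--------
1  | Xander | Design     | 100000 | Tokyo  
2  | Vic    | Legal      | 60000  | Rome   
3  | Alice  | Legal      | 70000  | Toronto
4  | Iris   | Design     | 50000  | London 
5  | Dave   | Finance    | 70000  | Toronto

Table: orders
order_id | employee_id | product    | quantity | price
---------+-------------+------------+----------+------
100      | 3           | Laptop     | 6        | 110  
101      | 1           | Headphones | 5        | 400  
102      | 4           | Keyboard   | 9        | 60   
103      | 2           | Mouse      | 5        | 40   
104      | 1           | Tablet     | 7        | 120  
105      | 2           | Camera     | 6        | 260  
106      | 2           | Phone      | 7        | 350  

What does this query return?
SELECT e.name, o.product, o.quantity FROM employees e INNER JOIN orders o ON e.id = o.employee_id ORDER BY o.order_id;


Joining employees.id = orders.employee_id:
  employee Alice (id=3) -> order Laptop
  employee Xander (id=1) -> order Headphones
  employee Iris (id=4) -> order Keyboard
  employee Vic (id=2) -> order Mouse
  employee Xander (id=1) -> order Tablet
  employee Vic (id=2) -> order Camera
  employee Vic (id=2) -> order Phone


7 rows:
Alice, Laptop, 6
Xander, Headphones, 5
Iris, Keyboard, 9
Vic, Mouse, 5
Xander, Tablet, 7
Vic, Camera, 6
Vic, Phone, 7


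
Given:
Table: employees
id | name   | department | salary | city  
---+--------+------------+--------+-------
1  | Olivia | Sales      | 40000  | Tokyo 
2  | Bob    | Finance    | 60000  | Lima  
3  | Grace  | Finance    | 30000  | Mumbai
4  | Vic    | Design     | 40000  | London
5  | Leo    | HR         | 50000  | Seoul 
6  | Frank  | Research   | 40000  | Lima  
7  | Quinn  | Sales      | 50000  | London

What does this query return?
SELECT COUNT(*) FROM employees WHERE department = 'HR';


Counting rows where department = 'HR'
  Leo -> MATCH


1


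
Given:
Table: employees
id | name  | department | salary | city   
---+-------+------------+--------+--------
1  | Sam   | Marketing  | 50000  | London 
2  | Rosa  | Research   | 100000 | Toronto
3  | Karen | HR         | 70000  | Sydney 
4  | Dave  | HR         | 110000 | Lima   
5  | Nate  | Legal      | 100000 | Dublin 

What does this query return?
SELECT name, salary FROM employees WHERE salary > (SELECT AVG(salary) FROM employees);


Subquery: AVG(salary) = 86000.0
Filtering: salary > 86000.0
  Rosa (100000) -> MATCH
  Dave (110000) -> MATCH
  Nate (100000) -> MATCH


3 rows:
Rosa, 100000
Dave, 110000
Nate, 100000


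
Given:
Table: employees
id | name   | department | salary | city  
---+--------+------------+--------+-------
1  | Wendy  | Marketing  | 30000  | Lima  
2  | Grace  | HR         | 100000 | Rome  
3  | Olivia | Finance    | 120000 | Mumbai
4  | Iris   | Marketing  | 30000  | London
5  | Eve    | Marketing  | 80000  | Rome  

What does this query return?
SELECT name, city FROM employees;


Projecting columns: name, city

5 rows:
Wendy, Lima
Grace, Rome
Olivia, Mumbai
Iris, London
Eve, Rome


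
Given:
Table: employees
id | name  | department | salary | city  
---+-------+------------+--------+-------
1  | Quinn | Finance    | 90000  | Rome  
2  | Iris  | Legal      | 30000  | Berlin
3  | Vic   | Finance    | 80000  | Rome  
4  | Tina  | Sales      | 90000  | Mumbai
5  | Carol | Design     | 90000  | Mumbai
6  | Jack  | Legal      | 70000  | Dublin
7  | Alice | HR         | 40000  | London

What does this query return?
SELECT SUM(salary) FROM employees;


SUM(salary) = 90000 + 30000 + 80000 + 90000 + 90000 + 70000 + 40000 = 490000

490000


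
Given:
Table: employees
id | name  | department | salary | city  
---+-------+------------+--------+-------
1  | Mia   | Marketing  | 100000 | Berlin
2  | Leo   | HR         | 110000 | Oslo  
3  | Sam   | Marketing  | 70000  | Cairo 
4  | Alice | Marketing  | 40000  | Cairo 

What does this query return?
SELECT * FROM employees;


SELECT * returns all 4 rows with all columns

4 rows:
1, Mia, Marketing, 100000, Berlin
2, Leo, HR, 110000, Oslo
3, Sam, Marketing, 70000, Cairo
4, Alice, Marketing, 40000, Cairo


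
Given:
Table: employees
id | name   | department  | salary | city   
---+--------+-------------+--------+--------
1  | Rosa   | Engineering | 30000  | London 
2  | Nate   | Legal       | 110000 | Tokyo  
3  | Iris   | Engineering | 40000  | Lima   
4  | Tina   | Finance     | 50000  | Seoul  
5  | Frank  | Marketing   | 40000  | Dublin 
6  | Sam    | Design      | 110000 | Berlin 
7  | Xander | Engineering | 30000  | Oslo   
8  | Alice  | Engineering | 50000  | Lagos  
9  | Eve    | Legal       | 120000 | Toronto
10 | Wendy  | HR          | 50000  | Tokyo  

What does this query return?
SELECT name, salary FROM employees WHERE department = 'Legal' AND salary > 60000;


Filtering: department = 'Legal' AND salary > 60000
Matching: 2 rows

2 rows:
Nate, 110000
Eve, 120000


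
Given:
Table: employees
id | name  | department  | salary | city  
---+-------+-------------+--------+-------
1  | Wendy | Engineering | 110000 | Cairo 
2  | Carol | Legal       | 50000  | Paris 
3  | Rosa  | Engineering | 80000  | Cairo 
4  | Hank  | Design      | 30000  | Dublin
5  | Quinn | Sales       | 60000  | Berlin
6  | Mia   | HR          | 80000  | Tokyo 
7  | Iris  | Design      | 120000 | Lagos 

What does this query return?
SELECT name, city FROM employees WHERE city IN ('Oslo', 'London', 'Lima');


Filtering: city IN ('Oslo', 'London', 'Lima')
Matching: 0 rows

Empty result set (0 rows)


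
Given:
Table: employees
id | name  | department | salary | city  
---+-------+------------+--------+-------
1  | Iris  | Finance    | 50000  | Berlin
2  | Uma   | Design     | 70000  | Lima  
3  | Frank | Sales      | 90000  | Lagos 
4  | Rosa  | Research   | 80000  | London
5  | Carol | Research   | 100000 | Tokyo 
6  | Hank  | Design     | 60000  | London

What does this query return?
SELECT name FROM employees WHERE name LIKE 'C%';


LIKE 'C%' matches names starting with 'C'
Matching: 1

1 rows:
Carol


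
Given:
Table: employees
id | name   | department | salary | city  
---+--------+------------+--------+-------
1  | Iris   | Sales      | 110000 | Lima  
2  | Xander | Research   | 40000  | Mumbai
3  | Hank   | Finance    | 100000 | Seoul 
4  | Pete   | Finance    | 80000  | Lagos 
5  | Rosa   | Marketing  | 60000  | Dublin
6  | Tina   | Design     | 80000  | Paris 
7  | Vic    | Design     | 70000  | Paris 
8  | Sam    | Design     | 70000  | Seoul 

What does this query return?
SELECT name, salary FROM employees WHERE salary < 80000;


Filtering: salary < 80000
Matching: 4 rows

4 rows:
Xander, 40000
Rosa, 60000
Vic, 70000
Sam, 70000


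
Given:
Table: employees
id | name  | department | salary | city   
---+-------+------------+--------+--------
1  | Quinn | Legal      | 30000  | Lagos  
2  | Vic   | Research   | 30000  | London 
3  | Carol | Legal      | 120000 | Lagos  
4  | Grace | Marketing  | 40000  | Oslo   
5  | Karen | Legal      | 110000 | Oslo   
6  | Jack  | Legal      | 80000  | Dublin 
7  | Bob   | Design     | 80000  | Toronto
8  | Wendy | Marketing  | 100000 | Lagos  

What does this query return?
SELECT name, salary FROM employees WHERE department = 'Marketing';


Filtering: department = 'Marketing'
Matching rows: 2

2 rows:
Grace, 40000
Wendy, 100000


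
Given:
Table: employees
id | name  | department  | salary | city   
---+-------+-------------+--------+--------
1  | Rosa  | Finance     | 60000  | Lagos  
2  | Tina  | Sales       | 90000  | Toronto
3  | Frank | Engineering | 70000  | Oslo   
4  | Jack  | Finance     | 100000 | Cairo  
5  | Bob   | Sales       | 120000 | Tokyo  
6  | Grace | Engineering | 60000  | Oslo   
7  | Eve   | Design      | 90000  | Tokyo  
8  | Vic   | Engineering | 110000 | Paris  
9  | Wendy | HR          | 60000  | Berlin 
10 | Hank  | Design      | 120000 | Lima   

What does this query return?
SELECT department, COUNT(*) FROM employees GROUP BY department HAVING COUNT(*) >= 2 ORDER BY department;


Groups with count >= 2:
  Design: 2 -> PASS
  Engineering: 3 -> PASS
  Finance: 2 -> PASS
  Sales: 2 -> PASS
  HR: 1 -> filtered out


4 groups:
Design, 2
Engineering, 3
Finance, 2
Sales, 2


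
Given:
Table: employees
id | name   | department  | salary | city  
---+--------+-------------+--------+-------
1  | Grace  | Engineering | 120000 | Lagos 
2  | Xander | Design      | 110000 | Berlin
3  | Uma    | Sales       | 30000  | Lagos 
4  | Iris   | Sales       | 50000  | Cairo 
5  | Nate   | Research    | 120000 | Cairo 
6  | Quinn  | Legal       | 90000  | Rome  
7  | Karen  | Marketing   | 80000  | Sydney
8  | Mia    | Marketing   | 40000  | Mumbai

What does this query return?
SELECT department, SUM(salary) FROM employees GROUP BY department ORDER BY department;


Summing salary within each department:
  Design: 110000 = 110000
  Engineering: 120000 = 120000
  Legal: 90000 = 90000
  Marketing: 80000 + 40000 = 120000
  Research: 120000 = 120000
  Sales: 30000 + 50000 = 80000


6 groups:
Design, 110000
Engineering, 120000
Legal, 90000
Marketing, 120000
Research, 120000
Sales, 80000


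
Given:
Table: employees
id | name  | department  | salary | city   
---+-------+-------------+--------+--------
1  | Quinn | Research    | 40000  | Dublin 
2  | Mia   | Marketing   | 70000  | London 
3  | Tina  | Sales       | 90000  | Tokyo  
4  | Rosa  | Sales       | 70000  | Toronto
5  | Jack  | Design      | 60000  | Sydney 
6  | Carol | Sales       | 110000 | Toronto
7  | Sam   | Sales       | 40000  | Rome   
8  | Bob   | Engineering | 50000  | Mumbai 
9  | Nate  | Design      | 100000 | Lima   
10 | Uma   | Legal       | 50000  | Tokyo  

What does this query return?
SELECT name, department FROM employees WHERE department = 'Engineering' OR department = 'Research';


Filtering: department = 'Engineering' OR 'Research'
Matching: 2 rows

2 rows:
Quinn, Research
Bob, Engineering


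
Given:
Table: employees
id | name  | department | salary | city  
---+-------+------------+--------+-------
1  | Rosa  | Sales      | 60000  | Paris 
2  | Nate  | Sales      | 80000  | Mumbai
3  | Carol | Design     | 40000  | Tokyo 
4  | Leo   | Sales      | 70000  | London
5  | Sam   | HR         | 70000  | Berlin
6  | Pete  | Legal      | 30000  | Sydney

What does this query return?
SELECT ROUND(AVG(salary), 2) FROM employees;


SUM(salary) = 350000
COUNT = 6
ROUND(AVG, 2) = ROUND(350000 / 6, 2) = 58333.33

58333.33


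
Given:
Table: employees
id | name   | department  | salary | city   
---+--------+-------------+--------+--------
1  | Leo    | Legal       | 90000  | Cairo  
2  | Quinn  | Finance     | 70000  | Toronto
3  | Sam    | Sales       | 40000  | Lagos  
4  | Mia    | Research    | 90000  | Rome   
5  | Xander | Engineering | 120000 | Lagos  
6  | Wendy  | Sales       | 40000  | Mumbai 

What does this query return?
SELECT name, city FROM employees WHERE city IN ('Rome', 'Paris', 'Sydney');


Filtering: city IN ('Rome', 'Paris', 'Sydney')
Matching: 1 rows

1 rows:
Mia, Rome


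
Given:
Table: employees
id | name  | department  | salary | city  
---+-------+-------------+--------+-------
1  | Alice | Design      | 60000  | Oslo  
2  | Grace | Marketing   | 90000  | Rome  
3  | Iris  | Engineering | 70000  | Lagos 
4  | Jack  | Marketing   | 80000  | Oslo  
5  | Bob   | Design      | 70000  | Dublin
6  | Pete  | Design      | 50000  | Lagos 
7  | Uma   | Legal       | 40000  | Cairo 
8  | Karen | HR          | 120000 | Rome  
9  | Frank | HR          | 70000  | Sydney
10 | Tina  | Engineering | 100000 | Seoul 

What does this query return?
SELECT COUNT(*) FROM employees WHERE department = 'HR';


Counting rows where department = 'HR'
  Karen -> MATCH
  Frank -> MATCH


2


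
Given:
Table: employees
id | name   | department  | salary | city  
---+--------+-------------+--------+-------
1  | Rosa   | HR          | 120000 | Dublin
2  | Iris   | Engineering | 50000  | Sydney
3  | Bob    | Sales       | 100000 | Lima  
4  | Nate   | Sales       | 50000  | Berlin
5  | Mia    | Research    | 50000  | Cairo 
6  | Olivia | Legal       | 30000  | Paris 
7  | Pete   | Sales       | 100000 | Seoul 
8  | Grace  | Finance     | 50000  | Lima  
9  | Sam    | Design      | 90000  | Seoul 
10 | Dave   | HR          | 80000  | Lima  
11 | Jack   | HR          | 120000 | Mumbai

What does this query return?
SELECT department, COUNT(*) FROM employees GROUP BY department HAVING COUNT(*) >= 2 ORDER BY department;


Groups with count >= 2:
  HR: 3 -> PASS
  Sales: 3 -> PASS
  Design: 1 -> filtered out
  Engineering: 1 -> filtered out
  Finance: 1 -> filtered out
  Legal: 1 -> filtered out
  Research: 1 -> filtered out


2 groups:
HR, 3
Sales, 3


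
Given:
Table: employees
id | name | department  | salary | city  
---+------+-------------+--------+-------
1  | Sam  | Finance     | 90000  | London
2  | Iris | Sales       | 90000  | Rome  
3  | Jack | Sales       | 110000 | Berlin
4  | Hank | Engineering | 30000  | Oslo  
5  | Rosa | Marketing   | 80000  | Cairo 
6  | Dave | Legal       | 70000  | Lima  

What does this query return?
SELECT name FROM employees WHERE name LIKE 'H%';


LIKE 'H%' matches names starting with 'H'
Matching: 1

1 rows:
Hank


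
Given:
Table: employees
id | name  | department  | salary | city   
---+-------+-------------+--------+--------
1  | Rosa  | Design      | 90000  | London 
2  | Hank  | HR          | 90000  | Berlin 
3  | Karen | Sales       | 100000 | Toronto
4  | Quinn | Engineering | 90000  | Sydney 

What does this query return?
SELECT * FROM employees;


SELECT * returns all 4 rows with all columns

4 rows:
1, Rosa, Design, 90000, London
2, Hank, HR, 90000, Berlin
3, Karen, Sales, 100000, Toronto
4, Quinn, Engineering, 90000, Sydney


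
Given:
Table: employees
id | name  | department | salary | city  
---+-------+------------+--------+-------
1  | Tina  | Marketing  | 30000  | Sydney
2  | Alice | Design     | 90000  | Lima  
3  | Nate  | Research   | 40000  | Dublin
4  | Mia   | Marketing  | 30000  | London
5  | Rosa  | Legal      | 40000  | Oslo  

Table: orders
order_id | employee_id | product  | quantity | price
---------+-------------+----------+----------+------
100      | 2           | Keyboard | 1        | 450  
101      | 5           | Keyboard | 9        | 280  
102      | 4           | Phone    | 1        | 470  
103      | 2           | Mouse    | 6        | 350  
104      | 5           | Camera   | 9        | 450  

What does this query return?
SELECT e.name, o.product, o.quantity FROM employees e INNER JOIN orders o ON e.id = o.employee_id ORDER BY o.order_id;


Joining employees.id = orders.employee_id:
  employee Alice (id=2) -> order Keyboard
  employee Rosa (id=5) -> order Keyboard
  employee Mia (id=4) -> order Phone
  employee Alice (id=2) -> order Mouse
  employee Rosa (id=5) -> order Camera


5 rows:
Alice, Keyboard, 1
Rosa, Keyboard, 9
Mia, Phone, 1
Alice, Mouse, 6
Rosa, Camera, 9


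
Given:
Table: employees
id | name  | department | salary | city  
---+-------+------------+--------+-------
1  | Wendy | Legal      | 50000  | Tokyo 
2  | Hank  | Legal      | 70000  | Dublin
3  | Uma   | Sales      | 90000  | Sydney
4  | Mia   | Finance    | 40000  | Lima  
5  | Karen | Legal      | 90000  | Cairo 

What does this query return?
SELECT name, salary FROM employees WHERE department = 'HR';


Filtering: department = 'HR'
Matching rows: 0

Empty result set (0 rows)


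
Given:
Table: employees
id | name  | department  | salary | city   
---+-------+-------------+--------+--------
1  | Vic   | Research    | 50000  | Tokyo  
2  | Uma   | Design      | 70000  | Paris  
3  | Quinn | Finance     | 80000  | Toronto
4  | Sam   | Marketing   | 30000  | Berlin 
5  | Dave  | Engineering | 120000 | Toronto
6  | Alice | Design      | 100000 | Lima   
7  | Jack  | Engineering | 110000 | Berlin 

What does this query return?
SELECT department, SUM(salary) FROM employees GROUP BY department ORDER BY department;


Summing salary within each department:
  Design: 70000 + 100000 = 170000
  Engineering: 120000 + 110000 = 230000
  Finance: 80000 = 80000
  Marketing: 30000 = 30000
  Research: 50000 = 50000


5 groups:
Design, 170000
Engineering, 230000
Finance, 80000
Marketing, 30000
Research, 50000


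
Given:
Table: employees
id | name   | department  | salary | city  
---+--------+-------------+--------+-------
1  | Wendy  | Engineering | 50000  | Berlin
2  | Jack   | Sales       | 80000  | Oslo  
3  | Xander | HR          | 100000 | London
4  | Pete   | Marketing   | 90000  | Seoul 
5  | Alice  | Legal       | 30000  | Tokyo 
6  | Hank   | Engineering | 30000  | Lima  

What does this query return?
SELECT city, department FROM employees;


Projecting columns: city, department

6 rows:
Berlin, Engineering
Oslo, Sales
London, HR
Seoul, Marketing
Tokyo, Legal
Lima, Engineering


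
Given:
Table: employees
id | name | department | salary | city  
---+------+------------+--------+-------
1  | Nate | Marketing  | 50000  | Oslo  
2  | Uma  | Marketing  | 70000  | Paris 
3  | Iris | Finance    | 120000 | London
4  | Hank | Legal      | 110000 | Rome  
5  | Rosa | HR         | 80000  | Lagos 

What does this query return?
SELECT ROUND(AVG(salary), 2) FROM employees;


SUM(salary) = 430000
COUNT = 5
ROUND(AVG, 2) = ROUND(430000 / 5, 2) = 86000.0

86000.0


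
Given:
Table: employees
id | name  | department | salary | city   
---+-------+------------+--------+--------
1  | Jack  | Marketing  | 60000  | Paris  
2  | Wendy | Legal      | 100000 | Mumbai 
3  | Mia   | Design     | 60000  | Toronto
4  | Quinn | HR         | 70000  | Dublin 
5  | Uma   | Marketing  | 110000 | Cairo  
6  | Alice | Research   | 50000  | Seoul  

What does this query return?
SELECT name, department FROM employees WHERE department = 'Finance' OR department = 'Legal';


Filtering: department = 'Finance' OR 'Legal'
Matching: 1 rows

1 rows:
Wendy, Legal


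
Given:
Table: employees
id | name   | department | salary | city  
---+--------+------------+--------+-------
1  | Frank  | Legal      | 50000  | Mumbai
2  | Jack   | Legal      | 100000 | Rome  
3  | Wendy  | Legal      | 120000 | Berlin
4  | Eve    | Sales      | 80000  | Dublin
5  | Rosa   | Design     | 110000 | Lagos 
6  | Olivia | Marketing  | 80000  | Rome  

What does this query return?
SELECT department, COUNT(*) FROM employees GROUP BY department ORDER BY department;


Assigning each row to its department group:
  Frank -> Legal
  Jack -> Legal
  Wendy -> Legal
  Eve -> Sales
  Rosa -> Design
  Olivia -> Marketing


4 groups:
Design, 1
Legal, 3
Marketing, 1
Sales, 1


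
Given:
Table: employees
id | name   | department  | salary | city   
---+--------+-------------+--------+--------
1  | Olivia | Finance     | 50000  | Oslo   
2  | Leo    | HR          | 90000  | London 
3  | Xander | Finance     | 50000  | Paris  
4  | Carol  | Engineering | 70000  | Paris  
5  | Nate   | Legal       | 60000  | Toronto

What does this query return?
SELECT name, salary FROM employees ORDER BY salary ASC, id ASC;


Sorting by salary ASC, then id ASC for ties

5 rows:
Olivia, 50000
Xander, 50000
Nate, 60000
Carol, 70000
Leo, 90000


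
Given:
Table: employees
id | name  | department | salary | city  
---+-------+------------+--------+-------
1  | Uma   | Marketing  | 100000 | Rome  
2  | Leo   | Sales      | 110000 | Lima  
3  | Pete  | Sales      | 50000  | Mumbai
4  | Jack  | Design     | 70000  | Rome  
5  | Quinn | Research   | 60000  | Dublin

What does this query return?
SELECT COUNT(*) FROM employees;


COUNT(*) counts all rows

5


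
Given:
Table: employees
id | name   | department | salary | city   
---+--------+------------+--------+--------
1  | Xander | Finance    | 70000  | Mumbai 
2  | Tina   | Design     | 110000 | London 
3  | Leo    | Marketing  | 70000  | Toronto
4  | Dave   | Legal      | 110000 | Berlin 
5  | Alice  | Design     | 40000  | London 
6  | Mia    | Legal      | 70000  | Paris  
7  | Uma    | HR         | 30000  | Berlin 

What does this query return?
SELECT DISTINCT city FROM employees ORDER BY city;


All 'city' values (row order): Mumbai, London, Toronto, Berlin, London, Paris, Berlin
Removing duplicates leaves 5 unique value(s).

5 values:
Berlin
London
Mumbai
Paris
Toronto


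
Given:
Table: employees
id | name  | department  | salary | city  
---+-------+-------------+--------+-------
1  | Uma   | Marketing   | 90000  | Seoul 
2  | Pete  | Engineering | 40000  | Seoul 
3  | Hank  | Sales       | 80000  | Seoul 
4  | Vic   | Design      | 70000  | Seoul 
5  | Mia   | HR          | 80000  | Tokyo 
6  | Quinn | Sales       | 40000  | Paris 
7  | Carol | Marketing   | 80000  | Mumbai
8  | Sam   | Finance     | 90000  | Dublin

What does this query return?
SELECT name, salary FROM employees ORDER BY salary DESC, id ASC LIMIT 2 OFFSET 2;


Sort by salary DESC (id ASC tiebreak), then skip 2 and take 2
Rows 3 through 4

2 rows:
Hank, 80000
Mia, 80000


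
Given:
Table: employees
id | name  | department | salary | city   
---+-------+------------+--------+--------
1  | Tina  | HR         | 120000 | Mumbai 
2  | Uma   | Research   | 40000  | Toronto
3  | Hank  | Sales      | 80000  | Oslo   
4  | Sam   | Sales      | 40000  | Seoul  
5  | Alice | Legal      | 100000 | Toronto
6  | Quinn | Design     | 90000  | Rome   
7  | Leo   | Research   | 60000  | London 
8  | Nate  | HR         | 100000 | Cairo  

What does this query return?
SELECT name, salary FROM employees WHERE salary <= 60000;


Filtering: salary <= 60000
Matching: 3 rows

3 rows:
Uma, 40000
Sam, 40000
Leo, 60000


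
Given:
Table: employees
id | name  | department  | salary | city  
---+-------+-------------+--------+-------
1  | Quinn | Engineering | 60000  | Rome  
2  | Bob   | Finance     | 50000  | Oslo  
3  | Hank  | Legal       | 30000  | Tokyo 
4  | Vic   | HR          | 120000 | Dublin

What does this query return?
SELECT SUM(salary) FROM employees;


SUM(salary) = 60000 + 50000 + 30000 + 120000 = 260000

260000


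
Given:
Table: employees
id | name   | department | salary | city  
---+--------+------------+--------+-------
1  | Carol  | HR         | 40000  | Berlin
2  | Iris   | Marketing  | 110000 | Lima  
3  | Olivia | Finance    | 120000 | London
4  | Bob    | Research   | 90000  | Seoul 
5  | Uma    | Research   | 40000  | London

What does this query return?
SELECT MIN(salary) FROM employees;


Salaries: 40000, 110000, 120000, 90000, 40000
MIN = 40000

40000


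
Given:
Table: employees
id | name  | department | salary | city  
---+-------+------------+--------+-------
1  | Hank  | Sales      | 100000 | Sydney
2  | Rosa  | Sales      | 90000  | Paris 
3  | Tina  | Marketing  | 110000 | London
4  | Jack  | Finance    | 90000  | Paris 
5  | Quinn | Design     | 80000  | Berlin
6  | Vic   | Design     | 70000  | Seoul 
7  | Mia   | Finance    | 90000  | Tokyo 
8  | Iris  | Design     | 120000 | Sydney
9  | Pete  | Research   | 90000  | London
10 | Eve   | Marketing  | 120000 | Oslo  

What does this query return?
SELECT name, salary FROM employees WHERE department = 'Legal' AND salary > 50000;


Filtering: department = 'Legal' AND salary > 50000
Matching: 0 rows

Empty result set (0 rows)


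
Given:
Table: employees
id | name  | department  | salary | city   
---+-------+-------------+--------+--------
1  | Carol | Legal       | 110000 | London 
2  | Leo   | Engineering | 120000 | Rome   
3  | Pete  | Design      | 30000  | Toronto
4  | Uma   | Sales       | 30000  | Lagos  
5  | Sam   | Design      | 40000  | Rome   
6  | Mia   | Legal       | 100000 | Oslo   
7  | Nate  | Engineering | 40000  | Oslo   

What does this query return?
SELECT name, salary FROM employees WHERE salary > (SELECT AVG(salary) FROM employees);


Subquery: AVG(salary) = 67142.86
Filtering: salary > 67142.86
  Carol (110000) -> MATCH
  Leo (120000) -> MATCH
  Mia (100000) -> MATCH


3 rows:
Carol, 110000
Leo, 120000
Mia, 100000


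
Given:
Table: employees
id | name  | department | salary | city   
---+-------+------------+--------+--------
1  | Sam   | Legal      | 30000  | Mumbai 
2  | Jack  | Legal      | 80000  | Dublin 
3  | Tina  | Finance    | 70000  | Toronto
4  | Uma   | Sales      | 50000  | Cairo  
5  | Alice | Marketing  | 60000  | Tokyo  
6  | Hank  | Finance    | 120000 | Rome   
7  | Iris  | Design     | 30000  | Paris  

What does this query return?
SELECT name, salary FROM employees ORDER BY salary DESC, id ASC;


Sorting by salary DESC, then id ASC for ties

7 rows:
Hank, 120000
Jack, 80000
Tina, 70000
Alice, 60000
Uma, 50000
Sam, 30000
Iris, 30000


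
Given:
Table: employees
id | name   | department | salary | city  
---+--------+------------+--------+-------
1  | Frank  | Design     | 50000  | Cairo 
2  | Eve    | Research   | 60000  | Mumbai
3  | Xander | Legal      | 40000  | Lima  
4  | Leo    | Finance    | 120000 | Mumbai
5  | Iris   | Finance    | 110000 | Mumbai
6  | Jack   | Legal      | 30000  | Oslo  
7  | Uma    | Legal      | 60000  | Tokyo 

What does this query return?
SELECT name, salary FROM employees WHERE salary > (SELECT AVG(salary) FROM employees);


Subquery: AVG(salary) = 67142.86
Filtering: salary > 67142.86
  Leo (120000) -> MATCH
  Iris (110000) -> MATCH


2 rows:
Leo, 120000
Iris, 110000


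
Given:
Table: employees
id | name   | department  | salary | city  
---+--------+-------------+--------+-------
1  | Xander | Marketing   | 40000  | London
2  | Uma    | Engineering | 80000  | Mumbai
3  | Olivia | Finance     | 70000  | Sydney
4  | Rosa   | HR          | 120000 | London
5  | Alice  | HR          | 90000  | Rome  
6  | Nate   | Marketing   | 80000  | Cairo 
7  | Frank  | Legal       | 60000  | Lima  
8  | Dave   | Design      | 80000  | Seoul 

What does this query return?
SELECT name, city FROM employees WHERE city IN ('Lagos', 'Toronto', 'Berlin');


Filtering: city IN ('Lagos', 'Toronto', 'Berlin')
Matching: 0 rows

Empty result set (0 rows)


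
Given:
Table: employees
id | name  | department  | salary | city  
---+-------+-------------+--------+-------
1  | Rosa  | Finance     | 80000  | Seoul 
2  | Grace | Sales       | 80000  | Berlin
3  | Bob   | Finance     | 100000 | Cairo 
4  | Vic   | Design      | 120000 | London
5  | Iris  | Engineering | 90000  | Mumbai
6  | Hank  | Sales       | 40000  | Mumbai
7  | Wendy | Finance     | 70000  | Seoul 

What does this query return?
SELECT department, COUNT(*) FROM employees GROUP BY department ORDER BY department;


Assigning each row to its department group:
  Rosa -> Finance
  Grace -> Sales
  Bob -> Finance
  Vic -> Design
  Iris -> Engineering
  Hank -> Sales
  Wendy -> Finance


4 groups:
Design, 1
Engineering, 1
Finance, 3
Sales, 2


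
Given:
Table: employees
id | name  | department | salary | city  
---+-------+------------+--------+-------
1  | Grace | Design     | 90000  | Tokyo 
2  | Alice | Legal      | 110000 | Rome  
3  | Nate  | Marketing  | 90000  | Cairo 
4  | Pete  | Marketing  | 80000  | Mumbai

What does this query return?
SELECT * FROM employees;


SELECT * returns all 4 rows with all columns

4 rows:
1, Grace, Design, 90000, Tokyo
2, Alice, Legal, 110000, Rome
3, Nate, Marketing, 90000, Cairo
4, Pete, Marketing, 80000, Mumbai


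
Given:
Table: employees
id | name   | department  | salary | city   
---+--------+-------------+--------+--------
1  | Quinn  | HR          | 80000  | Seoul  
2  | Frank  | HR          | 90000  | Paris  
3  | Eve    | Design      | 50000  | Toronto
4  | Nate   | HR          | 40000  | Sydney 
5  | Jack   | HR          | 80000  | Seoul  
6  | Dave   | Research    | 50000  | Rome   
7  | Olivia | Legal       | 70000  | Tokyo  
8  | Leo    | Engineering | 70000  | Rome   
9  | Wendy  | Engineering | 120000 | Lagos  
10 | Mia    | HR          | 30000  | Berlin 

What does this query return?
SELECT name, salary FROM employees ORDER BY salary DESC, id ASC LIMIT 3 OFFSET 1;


Sort by salary DESC (id ASC tiebreak), then skip 1 and take 3
Rows 2 through 4

3 rows:
Frank, 90000
Quinn, 80000
Jack, 80000


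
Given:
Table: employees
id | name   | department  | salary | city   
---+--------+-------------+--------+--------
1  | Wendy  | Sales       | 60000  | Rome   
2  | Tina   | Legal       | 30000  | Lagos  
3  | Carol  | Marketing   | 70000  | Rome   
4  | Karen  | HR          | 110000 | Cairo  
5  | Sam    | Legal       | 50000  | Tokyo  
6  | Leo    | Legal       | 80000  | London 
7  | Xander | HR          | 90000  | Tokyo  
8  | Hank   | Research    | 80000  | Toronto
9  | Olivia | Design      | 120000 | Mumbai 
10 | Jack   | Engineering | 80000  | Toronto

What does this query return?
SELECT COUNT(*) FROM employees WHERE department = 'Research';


Counting rows where department = 'Research'
  Hank -> MATCH


1


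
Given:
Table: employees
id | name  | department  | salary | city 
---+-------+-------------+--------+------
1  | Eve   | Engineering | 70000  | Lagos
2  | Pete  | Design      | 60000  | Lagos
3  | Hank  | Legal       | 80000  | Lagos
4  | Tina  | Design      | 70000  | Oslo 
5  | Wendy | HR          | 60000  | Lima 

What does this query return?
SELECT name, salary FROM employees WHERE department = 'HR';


Filtering: department = 'HR'
Matching rows: 1

1 rows:
Wendy, 60000


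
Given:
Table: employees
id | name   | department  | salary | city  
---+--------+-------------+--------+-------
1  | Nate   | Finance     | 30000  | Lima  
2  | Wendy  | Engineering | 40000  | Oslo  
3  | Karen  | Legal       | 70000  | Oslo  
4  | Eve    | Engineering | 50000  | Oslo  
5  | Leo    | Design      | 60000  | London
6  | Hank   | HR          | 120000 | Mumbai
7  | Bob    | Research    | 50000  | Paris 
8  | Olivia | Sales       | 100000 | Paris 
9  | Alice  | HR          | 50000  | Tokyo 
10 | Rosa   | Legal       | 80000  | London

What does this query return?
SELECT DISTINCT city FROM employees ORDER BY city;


All 'city' values (row order): Lima, Oslo, Oslo, Oslo, London, Mumbai, Paris, Paris, Tokyo, London
Removing duplicates leaves 6 unique value(s).

6 values:
Lima
London
Mumbai
Oslo
Paris
Tokyo


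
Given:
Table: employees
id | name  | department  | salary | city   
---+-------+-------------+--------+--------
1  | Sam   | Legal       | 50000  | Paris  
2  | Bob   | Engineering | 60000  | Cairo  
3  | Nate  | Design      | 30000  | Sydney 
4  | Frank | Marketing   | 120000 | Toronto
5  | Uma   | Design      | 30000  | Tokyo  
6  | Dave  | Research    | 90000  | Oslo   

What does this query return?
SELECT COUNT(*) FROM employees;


COUNT(*) counts all rows

6


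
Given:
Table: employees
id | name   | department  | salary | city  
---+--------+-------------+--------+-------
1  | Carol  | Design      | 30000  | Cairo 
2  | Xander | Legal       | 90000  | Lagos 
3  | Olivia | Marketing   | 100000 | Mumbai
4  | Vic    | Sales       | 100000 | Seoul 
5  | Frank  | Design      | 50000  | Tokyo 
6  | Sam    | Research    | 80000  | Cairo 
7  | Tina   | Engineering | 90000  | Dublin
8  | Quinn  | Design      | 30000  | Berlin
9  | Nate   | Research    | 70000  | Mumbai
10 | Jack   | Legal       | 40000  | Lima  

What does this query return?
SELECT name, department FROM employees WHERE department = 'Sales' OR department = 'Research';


Filtering: department = 'Sales' OR 'Research'
Matching: 3 rows

3 rows:
Vic, Sales
Sam, Research
Nate, Research


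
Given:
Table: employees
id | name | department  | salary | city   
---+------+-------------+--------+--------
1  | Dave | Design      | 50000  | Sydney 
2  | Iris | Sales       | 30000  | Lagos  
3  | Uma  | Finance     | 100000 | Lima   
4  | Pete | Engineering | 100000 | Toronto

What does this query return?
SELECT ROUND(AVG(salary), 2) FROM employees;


SUM(salary) = 280000
COUNT = 4
ROUND(AVG, 2) = ROUND(280000 / 4, 2) = 70000.0

70000.0


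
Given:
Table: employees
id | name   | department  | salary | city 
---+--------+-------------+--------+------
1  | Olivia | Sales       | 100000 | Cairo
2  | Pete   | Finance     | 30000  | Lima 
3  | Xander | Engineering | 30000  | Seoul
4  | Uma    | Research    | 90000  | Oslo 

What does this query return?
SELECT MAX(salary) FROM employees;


Salaries: 100000, 30000, 30000, 90000
MAX = 100000

100000


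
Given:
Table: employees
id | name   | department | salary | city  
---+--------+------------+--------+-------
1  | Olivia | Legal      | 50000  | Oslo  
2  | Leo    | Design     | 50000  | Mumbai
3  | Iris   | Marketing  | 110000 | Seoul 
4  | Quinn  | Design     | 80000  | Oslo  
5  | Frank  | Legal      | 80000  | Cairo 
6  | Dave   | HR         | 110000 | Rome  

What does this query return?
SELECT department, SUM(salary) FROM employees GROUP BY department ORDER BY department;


Summing salary within each department:
  Design: 50000 + 80000 = 130000
  HR: 110000 = 110000
  Legal: 50000 + 80000 = 130000
  Marketing: 110000 = 110000


4 groups:
Design, 130000
HR, 110000
Legal, 130000
Marketing, 110000


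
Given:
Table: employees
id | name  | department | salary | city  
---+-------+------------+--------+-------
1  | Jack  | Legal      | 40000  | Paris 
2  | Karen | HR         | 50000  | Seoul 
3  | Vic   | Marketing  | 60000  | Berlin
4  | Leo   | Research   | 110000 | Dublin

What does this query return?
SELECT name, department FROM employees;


Projecting columns: name, department

4 rows:
Jack, Legal
Karen, HR
Vic, Marketing
Leo, Research
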